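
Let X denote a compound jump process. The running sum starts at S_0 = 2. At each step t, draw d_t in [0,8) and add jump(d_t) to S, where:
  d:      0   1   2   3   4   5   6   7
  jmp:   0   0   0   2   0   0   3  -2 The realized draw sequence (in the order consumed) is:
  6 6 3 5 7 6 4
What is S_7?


11

t=0: S=2, d=6, jump=3, S_1=5
t=1: S=5, d=6, jump=3, S_2=8
t=2: S=8, d=3, jump=2, S_3=10
t=3: S=10, d=5, jump=0, S_4=10
t=4: S=10, d=7, jump=-2, S_5=8
t=5: S=8, d=6, jump=3, S_6=11
t=6: S=11, d=4, jump=0, S_7=11


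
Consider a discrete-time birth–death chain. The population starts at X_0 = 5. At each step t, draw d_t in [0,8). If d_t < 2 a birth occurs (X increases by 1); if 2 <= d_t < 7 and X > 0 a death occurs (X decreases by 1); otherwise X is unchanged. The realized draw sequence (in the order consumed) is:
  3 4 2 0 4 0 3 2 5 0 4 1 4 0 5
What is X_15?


0

t=0: X=5, d=3 → death, X_1=4
t=1: X=4, d=4 → death, X_2=3
t=2: X=3, d=2 → death, X_3=2
t=3: X=2, d=0 → birth, X_4=3
t=4: X=3, d=4 → death, X_5=2
t=5: X=2, d=0 → birth, X_6=3
t=6: X=3, d=3 → death, X_7=2
t=7: X=2, d=2 → death, X_8=1
t=8: X=1, d=5 → death, X_9=0
t=9: X=0, d=0 → birth, X_10=1
t=10: X=1, d=4 → death, X_11=0
t=11: X=0, d=1 → birth, X_12=1
t=12: X=1, d=4 → death, X_13=0
t=13: X=0, d=0 → birth, X_14=1
t=14: X=1, d=5 → death, X_15=0


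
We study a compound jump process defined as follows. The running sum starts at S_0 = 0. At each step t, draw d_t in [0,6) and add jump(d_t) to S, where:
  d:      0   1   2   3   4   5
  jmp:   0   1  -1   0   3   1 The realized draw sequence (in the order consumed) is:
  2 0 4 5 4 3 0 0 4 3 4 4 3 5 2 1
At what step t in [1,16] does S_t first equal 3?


4

t=0: S=0, d=2, jump=-1, S_1=-1
t=1: S=-1, d=0, jump=0, S_2=-1
t=2: S=-1, d=4, jump=3, S_3=2
t=3: S=2, d=5, jump=1, S_4=3
t=4: S=3, d=4, jump=3, S_5=6
t=5: S=6, d=3, jump=0, S_6=6
t=6: S=6, d=0, jump=0, S_7=6
t=7: S=6, d=0, jump=0, S_8=6
t=8: S=6, d=4, jump=3, S_9=9
t=9: S=9, d=3, jump=0, S_10=9
t=10: S=9, d=4, jump=3, S_11=12
t=11: S=12, d=4, jump=3, S_12=15
t=12: S=15, d=3, jump=0, S_13=15
t=13: S=15, d=5, jump=1, S_14=16
t=14: S=16, d=2, jump=-1, S_15=15
t=15: S=15, d=1, jump=1, S_16=16


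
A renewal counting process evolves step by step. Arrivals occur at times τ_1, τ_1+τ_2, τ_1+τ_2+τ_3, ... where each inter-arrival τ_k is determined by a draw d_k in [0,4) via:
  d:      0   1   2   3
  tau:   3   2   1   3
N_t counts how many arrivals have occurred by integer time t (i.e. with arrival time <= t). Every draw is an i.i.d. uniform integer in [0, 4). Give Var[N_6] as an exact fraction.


7099439/16777216

Inter-arrival values over d=0..3: [3, 2, 1, 3]
Each d has probability 1/4, so the pmf of τ is: f(1) = 1/4, f(2) = 1/4, f(3) = 1/2
Let p_n(j) = P(N_n = j), with p_0 = [1]. Condition on τ_1: p_n(0) = P(τ > n), and for j >= 1, p_n(j) = Σ_{k<=n} f(k)·p_{n−k}(j−1)
p_1 = [3/4, 1/4]  (j = 0..1)
p_2 = [1/2, 7/16, 1/16]  (j = 0..2)
p_3 = [0, 13/16, 11/64, 1/64]  (j = 0..3)
p_4 = [0, 1/2, 7/16, 15/256, 1/256]  (j = 0..4)
p_5 = [0, 1/4, 35/64, 47/256, 19/1024, 1/1024]  (j = 0..5)
p_6 = [0, 0, 19/32, 85/256, 35/512, 23/4096, 1/4096]  (j = 0..6)
E[N_6] = Σ j·p_6(j) = 10185/4096;  E[N_6²] = Σ j²·p_6(j) = 27059/4096
Var[N_6] = 27059/4096 − (10185/4096)² = 7099439/16777216


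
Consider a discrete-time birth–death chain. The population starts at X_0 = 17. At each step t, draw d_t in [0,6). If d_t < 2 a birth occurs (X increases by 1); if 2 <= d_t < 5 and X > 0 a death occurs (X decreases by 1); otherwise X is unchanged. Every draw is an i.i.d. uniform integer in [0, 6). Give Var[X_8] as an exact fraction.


X can drop by at most 1 per step and X_0 = 17 > T = 8, so X_t >= 17 − t >= 9 > 0 for every t <= 8: the floor at 0 (the 'and X > 0' condition) never binds. Hence X_8 = X_0 + Σ_{t<8} Y_t with i.i.d. increments Y_t = y(d_t) ∈ {+1, −1, 0}.
Outcome values over d=0..5: [1, 1, -1, -1, -1, 0]
Σy = -1, Σy² = 5, M = 6
μ = -1/6 = -1/6,  σ² = 5/6 − (-1/6)² = 29/36
Independent increments: Var[X_8] = 8·σ² = 8·(29/36) = 58/9

58/9


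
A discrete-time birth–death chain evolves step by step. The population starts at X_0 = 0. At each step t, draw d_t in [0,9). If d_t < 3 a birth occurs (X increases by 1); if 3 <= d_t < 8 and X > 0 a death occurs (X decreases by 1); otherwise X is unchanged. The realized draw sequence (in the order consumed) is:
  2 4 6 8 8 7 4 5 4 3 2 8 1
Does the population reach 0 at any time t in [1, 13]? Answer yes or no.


t=0: X=0, d=2 → birth, X_1=1
t=1: X=1, d=4 → death, X_2=0
t=2: X=0, d=6 → hold, X_3=0
t=3: X=0, d=8 → hold, X_4=0
t=4: X=0, d=8 → hold, X_5=0
t=5: X=0, d=7 → hold, X_6=0
t=6: X=0, d=4 → hold, X_7=0
t=7: X=0, d=5 → hold, X_8=0
t=8: X=0, d=4 → hold, X_9=0
t=9: X=0, d=3 → hold, X_10=0
t=10: X=0, d=2 → birth, X_11=1
t=11: X=1, d=8 → hold, X_12=1
t=12: X=1, d=1 → birth, X_13=2

yes


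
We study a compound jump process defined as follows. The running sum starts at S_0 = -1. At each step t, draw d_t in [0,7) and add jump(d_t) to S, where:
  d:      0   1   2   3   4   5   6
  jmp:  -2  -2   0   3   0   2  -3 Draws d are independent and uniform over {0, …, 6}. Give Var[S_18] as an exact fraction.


3708/49

Outcome values over d=0..6: [-2, -2, 0, 3, 0, 2, -3]
Σy = -2, Σy² = 30, M = 7
μ = -2/7 = -2/7,  σ² = 30/7 − (-2/7)² = 206/49
Independent increments: Var[S_18] = 18·σ² = 18·(206/49) = 3708/49


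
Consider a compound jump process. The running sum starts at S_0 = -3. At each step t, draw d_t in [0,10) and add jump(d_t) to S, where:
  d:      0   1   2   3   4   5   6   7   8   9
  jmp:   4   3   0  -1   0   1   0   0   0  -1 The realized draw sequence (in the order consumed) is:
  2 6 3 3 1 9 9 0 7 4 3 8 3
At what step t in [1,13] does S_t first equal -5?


4

t=0: S=-3, d=2, jump=0, S_1=-3
t=1: S=-3, d=6, jump=0, S_2=-3
t=2: S=-3, d=3, jump=-1, S_3=-4
t=3: S=-4, d=3, jump=-1, S_4=-5
t=4: S=-5, d=1, jump=3, S_5=-2
t=5: S=-2, d=9, jump=-1, S_6=-3
t=6: S=-3, d=9, jump=-1, S_7=-4
t=7: S=-4, d=0, jump=4, S_8=0
t=8: S=0, d=7, jump=0, S_9=0
t=9: S=0, d=4, jump=0, S_10=0
t=10: S=0, d=3, jump=-1, S_11=-1
t=11: S=-1, d=8, jump=0, S_12=-1
t=12: S=-1, d=3, jump=-1, S_13=-2


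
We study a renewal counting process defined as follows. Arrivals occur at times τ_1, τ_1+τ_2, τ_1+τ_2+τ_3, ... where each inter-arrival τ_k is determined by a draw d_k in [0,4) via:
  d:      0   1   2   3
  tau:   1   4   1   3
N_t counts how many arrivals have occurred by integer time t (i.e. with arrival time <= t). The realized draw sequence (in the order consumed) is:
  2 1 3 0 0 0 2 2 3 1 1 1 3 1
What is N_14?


8

draw d_1=2: τ_1=1, arrival time A_1=1
draw d_2=1: τ_2=4, arrival time A_2=5
draw d_3=3: τ_3=3, arrival time A_3=8
draw d_4=0: τ_4=1, arrival time A_4=9
draw d_5=0: τ_5=1, arrival time A_5=10
draw d_6=0: τ_6=1, arrival time A_6=11
draw d_7=2: τ_7=1, arrival time A_7=12
draw d_8=2: τ_8=1, arrival time A_8=13
draw d_9=3: τ_9=3, arrival time A_9=16
draw d_10=1: τ_10=4, arrival time A_10=20
draw d_11=1: τ_11=4, arrival time A_11=24
draw d_12=1: τ_12=4, arrival time A_12=28
draw d_13=3: τ_13=3, arrival time A_13=31
draw d_14=1: τ_14=4, arrival time A_14=35
N_t over t=0..14: 0:0 1:1 2:1 3:1 4:1 5:2 6:2 7:2 8:3 9:4 10:5 11:6 12:7 13:8 14:8


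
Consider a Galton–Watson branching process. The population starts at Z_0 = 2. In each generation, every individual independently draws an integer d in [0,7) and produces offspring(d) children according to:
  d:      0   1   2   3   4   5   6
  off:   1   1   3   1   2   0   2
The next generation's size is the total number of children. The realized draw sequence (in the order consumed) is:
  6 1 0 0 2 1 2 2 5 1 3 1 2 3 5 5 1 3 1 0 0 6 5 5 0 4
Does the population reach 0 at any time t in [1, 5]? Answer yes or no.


gen 0: Z_0=2, draws=[6, 1], offspring=[2, 1], Z_1=3
gen 1: Z_1=3, draws=[0, 0, 2], offspring=[1, 1, 3], Z_2=5
gen 2: Z_2=5, draws=[1, 2, 2, 5, 1], offspring=[1, 3, 3, 0, 1], Z_3=8
gen 3: Z_3=8, draws=[3, 1, 2, 3, 5, 5, 1, 3], offspring=[1, 1, 3, 1, 0, 0, 1, 1], Z_4=8
gen 4: Z_4=8, draws=[1, 0, 0, 6, 5, 5, 0, 4], offspring=[1, 1, 1, 2, 0, 0, 1, 2], Z_5=8

no


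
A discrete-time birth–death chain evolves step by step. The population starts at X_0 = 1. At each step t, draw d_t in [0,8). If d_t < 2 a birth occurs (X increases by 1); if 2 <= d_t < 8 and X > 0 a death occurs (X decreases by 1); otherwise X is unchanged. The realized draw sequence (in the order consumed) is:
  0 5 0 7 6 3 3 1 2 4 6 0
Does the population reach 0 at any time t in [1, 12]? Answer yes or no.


yes

t=0: X=1, d=0 → birth, X_1=2
t=1: X=2, d=5 → death, X_2=1
t=2: X=1, d=0 → birth, X_3=2
t=3: X=2, d=7 → death, X_4=1
t=4: X=1, d=6 → death, X_5=0
t=5: X=0, d=3 → hold, X_6=0
t=6: X=0, d=3 → hold, X_7=0
t=7: X=0, d=1 → birth, X_8=1
t=8: X=1, d=2 → death, X_9=0
t=9: X=0, d=4 → hold, X_10=0
t=10: X=0, d=6 → hold, X_11=0
t=11: X=0, d=0 → birth, X_12=1


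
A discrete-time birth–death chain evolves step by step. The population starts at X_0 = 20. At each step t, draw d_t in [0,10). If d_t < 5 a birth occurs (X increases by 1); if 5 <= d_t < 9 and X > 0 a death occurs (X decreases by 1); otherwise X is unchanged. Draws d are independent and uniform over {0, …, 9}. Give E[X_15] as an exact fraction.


X can drop by at most 1 per step and X_0 = 20 > T = 15, so X_t >= 20 − t >= 5 > 0 for every t <= 15: the floor at 0 (the 'and X > 0' condition) never binds. Hence X_15 = X_0 + Σ_{t<15} Y_t with i.i.d. increments Y_t = y(d_t) ∈ {+1, −1, 0}.
Outcome values over d=0..9: [1, 1, 1, 1, 1, -1, -1, -1, -1, 0]
Σy = 1, Σy² = 9, M = 10
μ = 1/10 = 1/10,  σ² = 9/10 − (1/10)² = 89/100
E[X_15] = 20 + 15·(1/10) = 43/2

43/2


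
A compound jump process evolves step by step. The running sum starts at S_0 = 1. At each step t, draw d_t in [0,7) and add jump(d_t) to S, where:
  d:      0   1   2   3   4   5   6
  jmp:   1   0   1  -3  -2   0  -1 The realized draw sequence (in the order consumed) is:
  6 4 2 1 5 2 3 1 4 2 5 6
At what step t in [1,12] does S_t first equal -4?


t=0: S=1, d=6, jump=-1, S_1=0
t=1: S=0, d=4, jump=-2, S_2=-2
t=2: S=-2, d=2, jump=1, S_3=-1
t=3: S=-1, d=1, jump=0, S_4=-1
t=4: S=-1, d=5, jump=0, S_5=-1
t=5: S=-1, d=2, jump=1, S_6=0
t=6: S=0, d=3, jump=-3, S_7=-3
t=7: S=-3, d=1, jump=0, S_8=-3
t=8: S=-3, d=4, jump=-2, S_9=-5
t=9: S=-5, d=2, jump=1, S_10=-4
t=10: S=-4, d=5, jump=0, S_11=-4
t=11: S=-4, d=6, jump=-1, S_12=-5

10


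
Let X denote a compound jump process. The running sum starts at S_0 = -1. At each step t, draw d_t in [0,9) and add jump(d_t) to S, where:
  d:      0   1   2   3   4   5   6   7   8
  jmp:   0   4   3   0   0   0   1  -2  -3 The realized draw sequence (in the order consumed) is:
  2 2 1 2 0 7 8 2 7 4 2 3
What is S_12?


11

t=0: S=-1, d=2, jump=3, S_1=2
t=1: S=2, d=2, jump=3, S_2=5
t=2: S=5, d=1, jump=4, S_3=9
t=3: S=9, d=2, jump=3, S_4=12
t=4: S=12, d=0, jump=0, S_5=12
t=5: S=12, d=7, jump=-2, S_6=10
t=6: S=10, d=8, jump=-3, S_7=7
t=7: S=7, d=2, jump=3, S_8=10
t=8: S=10, d=7, jump=-2, S_9=8
t=9: S=8, d=4, jump=0, S_10=8
t=10: S=8, d=2, jump=3, S_11=11
t=11: S=11, d=3, jump=0, S_12=11


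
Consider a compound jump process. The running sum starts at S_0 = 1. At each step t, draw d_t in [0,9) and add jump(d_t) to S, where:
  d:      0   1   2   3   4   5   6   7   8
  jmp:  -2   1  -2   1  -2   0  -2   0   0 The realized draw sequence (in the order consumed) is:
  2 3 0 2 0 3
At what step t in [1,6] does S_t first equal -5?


t=0: S=1, d=2, jump=-2, S_1=-1
t=1: S=-1, d=3, jump=1, S_2=0
t=2: S=0, d=0, jump=-2, S_3=-2
t=3: S=-2, d=2, jump=-2, S_4=-4
t=4: S=-4, d=0, jump=-2, S_5=-6
t=5: S=-6, d=3, jump=1, S_6=-5

6


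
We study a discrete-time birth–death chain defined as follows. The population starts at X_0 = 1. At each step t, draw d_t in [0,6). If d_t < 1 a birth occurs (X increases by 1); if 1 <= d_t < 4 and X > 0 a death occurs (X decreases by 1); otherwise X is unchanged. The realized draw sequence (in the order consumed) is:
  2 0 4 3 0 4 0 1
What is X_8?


1

t=0: X=1, d=2 → death, X_1=0
t=1: X=0, d=0 → birth, X_2=1
t=2: X=1, d=4 → hold, X_3=1
t=3: X=1, d=3 → death, X_4=0
t=4: X=0, d=0 → birth, X_5=1
t=5: X=1, d=4 → hold, X_6=1
t=6: X=1, d=0 → birth, X_7=2
t=7: X=2, d=1 → death, X_8=1


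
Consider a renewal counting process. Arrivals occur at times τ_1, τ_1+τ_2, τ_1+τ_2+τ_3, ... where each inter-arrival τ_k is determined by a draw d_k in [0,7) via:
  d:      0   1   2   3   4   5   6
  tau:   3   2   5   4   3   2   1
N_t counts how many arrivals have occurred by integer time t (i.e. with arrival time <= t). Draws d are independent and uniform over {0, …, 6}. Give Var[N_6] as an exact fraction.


Inter-arrival values over d=0..6: [3, 2, 5, 4, 3, 2, 1]
Each d has probability 1/7, so the pmf of τ is: f(1) = 1/7, f(2) = 2/7, f(3) = 2/7, f(4) = 1/7, f(5) = 1/7
Let p_n(j) = P(N_n = j), with p_0 = [1]. Condition on τ_1: p_n(0) = P(τ > n), and for j >= 1, p_n(j) = Σ_{k<=n} f(k)·p_{n−k}(j−1)
p_1 = [6/7, 1/7]  (j = 0..1)
p_2 = [4/7, 20/49, 1/49]  (j = 0..2)
p_3 = [2/7, 30/49, 34/343, 1/343]  (j = 0..3)
p_4 = [1/7, 29/49, 12/49, 48/2401, 1/2401]  (j = 0..4)
p_5 = [0, 26/49, 136/343, 166/2401, 62/16807, 1/16807]  (j = 0..5)
p_6 = [0, 16/49, 171/343, 379/2401, 276/16807, 76/117649, 1/117649]  (j = 0..6)
E[N_6] = Σ j·p_6(j) = 219549/117649;  E[N_6²] = Σ j²·p_6(j) = 473015/117649
Var[N_6] = 473015/117649 − (219549/117649)² = 7447978334/13841287201

7447978334/13841287201


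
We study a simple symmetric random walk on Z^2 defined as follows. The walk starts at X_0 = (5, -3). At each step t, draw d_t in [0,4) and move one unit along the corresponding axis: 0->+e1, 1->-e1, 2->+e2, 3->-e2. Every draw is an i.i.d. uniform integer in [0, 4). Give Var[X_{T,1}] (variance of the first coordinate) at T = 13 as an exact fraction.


13/2

Outcome values over d=0..3: [1, -1, 0, 0]
Σy = 0, Σy² = 2, M = 4
μ = 0/4 = 0,  σ² = 2/4 − (0)² = 1/2
Independent increments: Var[X_13] = 13·σ² = 13·(1/2) = 13/2


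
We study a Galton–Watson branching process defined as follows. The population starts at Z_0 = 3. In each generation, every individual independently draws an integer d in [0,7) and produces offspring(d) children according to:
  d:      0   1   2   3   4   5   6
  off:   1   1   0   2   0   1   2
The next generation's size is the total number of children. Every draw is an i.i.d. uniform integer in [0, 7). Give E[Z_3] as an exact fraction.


Outcome values over d=0..6: [1, 1, 0, 2, 0, 1, 2]
Σy = 7, Σy² = 11, M = 7
μ = 7/7 = 1,  σ² = 11/7 − (1)² = 4/7
E[Z_0] = 3
E[Z_1] = 1·E[Z_0] = 3
E[Z_2] = 1·E[Z_1] = 3
E[Z_3] = 1·E[Z_2] = 3

3


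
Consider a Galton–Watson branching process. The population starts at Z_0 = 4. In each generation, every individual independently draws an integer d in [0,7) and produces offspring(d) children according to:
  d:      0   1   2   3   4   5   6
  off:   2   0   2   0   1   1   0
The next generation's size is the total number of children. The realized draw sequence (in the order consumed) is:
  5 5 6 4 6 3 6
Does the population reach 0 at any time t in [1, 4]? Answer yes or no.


yes

gen 0: Z_0=4, draws=[5, 5, 6, 4], offspring=[1, 1, 0, 1], Z_1=3
gen 1: Z_1=3, draws=[6, 3, 6], offspring=[0, 0, 0], Z_2=0
gen 2: Z_2=0, draws=[], offspring=[], Z_3=0
gen 3: Z_3=0, draws=[], offspring=[], Z_4=0


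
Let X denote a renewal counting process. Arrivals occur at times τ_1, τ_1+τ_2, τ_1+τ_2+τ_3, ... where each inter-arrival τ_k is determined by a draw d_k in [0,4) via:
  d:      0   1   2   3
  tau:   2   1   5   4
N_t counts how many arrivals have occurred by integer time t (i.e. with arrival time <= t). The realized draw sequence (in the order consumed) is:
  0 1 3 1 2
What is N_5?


draw d_1=0: τ_1=2, arrival time A_1=2
draw d_2=1: τ_2=1, arrival time A_2=3
draw d_3=3: τ_3=4, arrival time A_3=7
draw d_4=1: τ_4=1, arrival time A_4=8
draw d_5=2: τ_5=5, arrival time A_5=13
N_t over t=0..5: 0:0 1:0 2:1 3:2 4:2 5:2

2


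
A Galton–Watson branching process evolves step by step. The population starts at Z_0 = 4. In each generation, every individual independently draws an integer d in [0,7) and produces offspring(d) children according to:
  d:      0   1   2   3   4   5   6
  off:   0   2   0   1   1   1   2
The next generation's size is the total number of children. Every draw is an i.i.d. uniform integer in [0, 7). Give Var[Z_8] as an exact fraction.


128/7

Outcome values over d=0..6: [0, 2, 0, 1, 1, 1, 2]
Σy = 7, Σy² = 11, M = 7
μ = 7/7 = 1,  σ² = 11/7 − (1)² = 4/7
V_0 = 0, E_0 = 4
V_1 = 4/7·E_0 + (1)²·V_0 = 16/7;  E_1 = 4
V_2 = 4/7·E_1 + (1)²·V_1 = 32/7;  E_2 = 4
V_3 = 4/7·E_2 + (1)²·V_2 = 48/7;  E_3 = 4
V_4 = 4/7·E_3 + (1)²·V_3 = 64/7;  E_4 = 4
V_5 = 4/7·E_4 + (1)²·V_4 = 80/7;  E_5 = 4
V_6 = 4/7·E_5 + (1)²·V_5 = 96/7;  E_6 = 4
V_7 = 4/7·E_6 + (1)²·V_6 = 16;  E_7 = 4
V_8 = 4/7·E_7 + (1)²·V_7 = 128/7;  E_8 = 4


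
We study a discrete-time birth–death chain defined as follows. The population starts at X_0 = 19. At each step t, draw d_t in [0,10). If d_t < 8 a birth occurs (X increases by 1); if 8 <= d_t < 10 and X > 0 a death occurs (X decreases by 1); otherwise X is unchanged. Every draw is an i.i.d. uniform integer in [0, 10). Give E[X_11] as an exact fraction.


X can drop by at most 1 per step and X_0 = 19 > T = 11, so X_t >= 19 − t >= 8 > 0 for every t <= 11: the floor at 0 (the 'and X > 0' condition) never binds. Hence X_11 = X_0 + Σ_{t<11} Y_t with i.i.d. increments Y_t = y(d_t) ∈ {+1, −1, 0}.
Outcome values over d=0..9: [1, 1, 1, 1, 1, 1, 1, 1, -1, -1]
Σy = 6, Σy² = 10, M = 10
μ = 6/10 = 3/5,  σ² = 10/10 − (3/5)² = 16/25
E[X_11] = 19 + 11·(3/5) = 128/5

128/5


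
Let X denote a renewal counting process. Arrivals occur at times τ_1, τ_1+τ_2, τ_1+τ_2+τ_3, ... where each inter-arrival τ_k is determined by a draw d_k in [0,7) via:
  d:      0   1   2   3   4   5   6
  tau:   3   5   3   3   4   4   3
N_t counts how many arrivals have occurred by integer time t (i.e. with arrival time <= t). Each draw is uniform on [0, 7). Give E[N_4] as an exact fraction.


6/7

Inter-arrival values over d=0..6: [3, 5, 3, 3, 4, 4, 3]
Each d has probability 1/7, so the pmf of τ is: f(3) = 4/7, f(4) = 2/7, f(5) = 1/7
Renewal equation for m(n) = E[N_n]: condition on τ_1 = k (if k <= n, one arrival plus a fresh copy on the remaining n−k steps): m(n) = F(n) + Σ_{k<=n} f(k)·m(n−k), where F(n) = P(τ <= n) and m(0) = 0
m(1) = F(1) = 0
m(2) = F(2) = 0
m(3) = F(3) = 4/7
m(4) = F(4) = 6/7
E[N_4] = m(4) = 6/7


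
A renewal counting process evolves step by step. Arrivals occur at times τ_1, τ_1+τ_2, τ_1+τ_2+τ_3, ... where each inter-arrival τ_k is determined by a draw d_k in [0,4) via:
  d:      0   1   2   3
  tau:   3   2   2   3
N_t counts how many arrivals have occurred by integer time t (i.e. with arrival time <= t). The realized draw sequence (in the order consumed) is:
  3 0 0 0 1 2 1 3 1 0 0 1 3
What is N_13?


4

draw d_1=3: τ_1=3, arrival time A_1=3
draw d_2=0: τ_2=3, arrival time A_2=6
draw d_3=0: τ_3=3, arrival time A_3=9
draw d_4=0: τ_4=3, arrival time A_4=12
draw d_5=1: τ_5=2, arrival time A_5=14
draw d_6=2: τ_6=2, arrival time A_6=16
draw d_7=1: τ_7=2, arrival time A_7=18
draw d_8=3: τ_8=3, arrival time A_8=21
draw d_9=1: τ_9=2, arrival time A_9=23
draw d_10=0: τ_10=3, arrival time A_10=26
draw d_11=0: τ_11=3, arrival time A_11=29
draw d_12=1: τ_12=2, arrival time A_12=31
draw d_13=3: τ_13=3, arrival time A_13=34
N_t over t=0..13: 0:0 1:0 2:0 3:1 4:1 5:1 6:2 7:2 8:2 9:3 10:3 11:3 12:4 13:4


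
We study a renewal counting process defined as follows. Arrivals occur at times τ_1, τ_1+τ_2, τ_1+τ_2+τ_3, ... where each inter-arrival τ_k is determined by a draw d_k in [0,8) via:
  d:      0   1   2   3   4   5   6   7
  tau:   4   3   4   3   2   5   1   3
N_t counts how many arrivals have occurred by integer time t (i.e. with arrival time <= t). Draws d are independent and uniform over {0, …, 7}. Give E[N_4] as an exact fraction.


4257/4096

Inter-arrival values over d=0..7: [4, 3, 4, 3, 2, 5, 1, 3]
Each d has probability 1/8, so the pmf of τ is: f(1) = 1/8, f(2) = 1/8, f(3) = 3/8, f(4) = 1/4, f(5) = 1/8
Renewal equation for m(n) = E[N_n]: condition on τ_1 = k (if k <= n, one arrival plus a fresh copy on the remaining n−k steps): m(n) = F(n) + Σ_{k<=n} f(k)·m(n−k), where F(n) = P(τ <= n) and m(0) = 0
m(1) = F(1) = 1/8
m(2) = F(2) + f(1)·m(1) = 1/4 + 1/8·1/8 = 17/64
m(3) = F(3) + f(1)·m(2) + f(2)·m(1) = 5/8 + 1/8·17/64 + 1/8·1/8 = 345/512
m(4) = F(4) + f(1)·m(3) + f(2)·m(2) + f(3)·m(1) = 7/8 + 1/8·345/512 + 1/8·17/64 + 3/8·1/8 = 4257/4096
E[N_4] = m(4) = 4257/4096


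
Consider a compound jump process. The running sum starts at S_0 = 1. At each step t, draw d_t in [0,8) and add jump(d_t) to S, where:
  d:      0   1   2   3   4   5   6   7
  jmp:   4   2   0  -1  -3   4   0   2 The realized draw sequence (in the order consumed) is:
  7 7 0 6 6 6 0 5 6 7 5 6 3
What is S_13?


22

t=0: S=1, d=7, jump=2, S_1=3
t=1: S=3, d=7, jump=2, S_2=5
t=2: S=5, d=0, jump=4, S_3=9
t=3: S=9, d=6, jump=0, S_4=9
t=4: S=9, d=6, jump=0, S_5=9
t=5: S=9, d=6, jump=0, S_6=9
t=6: S=9, d=0, jump=4, S_7=13
t=7: S=13, d=5, jump=4, S_8=17
t=8: S=17, d=6, jump=0, S_9=17
t=9: S=17, d=7, jump=2, S_10=19
t=10: S=19, d=5, jump=4, S_11=23
t=11: S=23, d=6, jump=0, S_12=23
t=12: S=23, d=3, jump=-1, S_13=22


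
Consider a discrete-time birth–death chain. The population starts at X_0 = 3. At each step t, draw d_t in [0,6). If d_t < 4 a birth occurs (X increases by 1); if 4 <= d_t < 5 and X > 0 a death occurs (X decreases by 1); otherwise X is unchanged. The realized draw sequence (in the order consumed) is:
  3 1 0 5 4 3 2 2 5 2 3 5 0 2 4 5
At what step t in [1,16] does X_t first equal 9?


t=0: X=3, d=3 → birth, X_1=4
t=1: X=4, d=1 → birth, X_2=5
t=2: X=5, d=0 → birth, X_3=6
t=3: X=6, d=5 → hold, X_4=6
t=4: X=6, d=4 → death, X_5=5
t=5: X=5, d=3 → birth, X_6=6
t=6: X=6, d=2 → birth, X_7=7
t=7: X=7, d=2 → birth, X_8=8
t=8: X=8, d=5 → hold, X_9=8
t=9: X=8, d=2 → birth, X_10=9
t=10: X=9, d=3 → birth, X_11=10
t=11: X=10, d=5 → hold, X_12=10
t=12: X=10, d=0 → birth, X_13=11
t=13: X=11, d=2 → birth, X_14=12
t=14: X=12, d=4 → death, X_15=11
t=15: X=11, d=5 → hold, X_16=11

10


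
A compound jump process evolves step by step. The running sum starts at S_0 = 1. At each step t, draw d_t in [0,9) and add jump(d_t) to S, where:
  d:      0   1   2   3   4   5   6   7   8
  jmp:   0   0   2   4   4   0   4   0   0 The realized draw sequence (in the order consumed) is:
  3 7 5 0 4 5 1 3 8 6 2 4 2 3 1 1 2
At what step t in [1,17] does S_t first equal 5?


1

t=0: S=1, d=3, jump=4, S_1=5
t=1: S=5, d=7, jump=0, S_2=5
t=2: S=5, d=5, jump=0, S_3=5
t=3: S=5, d=0, jump=0, S_4=5
t=4: S=5, d=4, jump=4, S_5=9
t=5: S=9, d=5, jump=0, S_6=9
t=6: S=9, d=1, jump=0, S_7=9
t=7: S=9, d=3, jump=4, S_8=13
t=8: S=13, d=8, jump=0, S_9=13
t=9: S=13, d=6, jump=4, S_10=17
t=10: S=17, d=2, jump=2, S_11=19
t=11: S=19, d=4, jump=4, S_12=23
t=12: S=23, d=2, jump=2, S_13=25
t=13: S=25, d=3, jump=4, S_14=29
t=14: S=29, d=1, jump=0, S_15=29
t=15: S=29, d=1, jump=0, S_16=29
t=16: S=29, d=2, jump=2, S_17=31


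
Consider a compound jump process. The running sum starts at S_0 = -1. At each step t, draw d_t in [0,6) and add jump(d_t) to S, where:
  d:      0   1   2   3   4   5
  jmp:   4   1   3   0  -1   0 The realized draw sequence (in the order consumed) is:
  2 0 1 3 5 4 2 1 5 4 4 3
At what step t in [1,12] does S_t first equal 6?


2

t=0: S=-1, d=2, jump=3, S_1=2
t=1: S=2, d=0, jump=4, S_2=6
t=2: S=6, d=1, jump=1, S_3=7
t=3: S=7, d=3, jump=0, S_4=7
t=4: S=7, d=5, jump=0, S_5=7
t=5: S=7, d=4, jump=-1, S_6=6
t=6: S=6, d=2, jump=3, S_7=9
t=7: S=9, d=1, jump=1, S_8=10
t=8: S=10, d=5, jump=0, S_9=10
t=9: S=10, d=4, jump=-1, S_10=9
t=10: S=9, d=4, jump=-1, S_11=8
t=11: S=8, d=3, jump=0, S_12=8


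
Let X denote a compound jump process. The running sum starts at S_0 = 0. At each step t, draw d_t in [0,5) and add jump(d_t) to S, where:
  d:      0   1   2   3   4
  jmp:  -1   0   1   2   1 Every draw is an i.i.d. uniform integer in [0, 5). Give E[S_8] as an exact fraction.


Outcome values over d=0..4: [-1, 0, 1, 2, 1]
Σy = 3, Σy² = 7, M = 5
μ = 3/5 = 3/5,  σ² = 7/5 − (3/5)² = 26/25
E[S_8] = 0 + 8·(3/5) = 24/5

24/5


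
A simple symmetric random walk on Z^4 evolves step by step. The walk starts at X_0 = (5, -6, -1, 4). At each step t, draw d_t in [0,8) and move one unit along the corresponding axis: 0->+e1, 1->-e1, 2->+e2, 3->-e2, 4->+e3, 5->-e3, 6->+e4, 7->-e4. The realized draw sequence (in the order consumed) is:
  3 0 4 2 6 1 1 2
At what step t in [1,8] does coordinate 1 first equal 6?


2

t=0: X=(5, -6, -1, 4), d=3 → -e2, X_1=(5, -7, -1, 4)
t=1: X=(5, -7, -1, 4), d=0 → +e1, X_2=(6, -7, -1, 4)
t=2: X=(6, -7, -1, 4), d=4 → +e3, X_3=(6, -7, 0, 4)
t=3: X=(6, -7, 0, 4), d=2 → +e2, X_4=(6, -6, 0, 4)
t=4: X=(6, -6, 0, 4), d=6 → +e4, X_5=(6, -6, 0, 5)
t=5: X=(6, -6, 0, 5), d=1 → -e1, X_6=(5, -6, 0, 5)
t=6: X=(5, -6, 0, 5), d=1 → -e1, X_7=(4, -6, 0, 5)
t=7: X=(4, -6, 0, 5), d=2 → +e2, X_8=(4, -5, 0, 5)


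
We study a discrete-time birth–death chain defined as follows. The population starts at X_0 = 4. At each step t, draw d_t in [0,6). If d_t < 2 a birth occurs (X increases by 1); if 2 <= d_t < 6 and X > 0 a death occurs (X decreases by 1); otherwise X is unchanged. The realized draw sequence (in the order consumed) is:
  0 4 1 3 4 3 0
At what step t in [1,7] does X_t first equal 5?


1

t=0: X=4, d=0 → birth, X_1=5
t=1: X=5, d=4 → death, X_2=4
t=2: X=4, d=1 → birth, X_3=5
t=3: X=5, d=3 → death, X_4=4
t=4: X=4, d=4 → death, X_5=3
t=5: X=3, d=3 → death, X_6=2
t=6: X=2, d=0 → birth, X_7=3


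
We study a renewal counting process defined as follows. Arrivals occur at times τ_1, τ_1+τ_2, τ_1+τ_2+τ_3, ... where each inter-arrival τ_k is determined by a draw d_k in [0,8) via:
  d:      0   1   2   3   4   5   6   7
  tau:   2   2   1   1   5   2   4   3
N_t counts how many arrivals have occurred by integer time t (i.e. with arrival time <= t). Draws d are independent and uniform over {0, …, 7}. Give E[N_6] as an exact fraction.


Inter-arrival values over d=0..7: [2, 2, 1, 1, 5, 2, 4, 3]
Each d has probability 1/8, so the pmf of τ is: f(1) = 1/4, f(2) = 3/8, f(3) = 1/8, f(4) = 1/8, f(5) = 1/8
Renewal equation for m(n) = E[N_n]: condition on τ_1 = k (if k <= n, one arrival plus a fresh copy on the remaining n−k steps): m(n) = F(n) + Σ_{k<=n} f(k)·m(n−k), where F(n) = P(τ <= n) and m(0) = 0
m(1) = F(1) = 1/4
m(2) = F(2) + f(1)·m(1) = 5/8 + 1/4·1/4 = 11/16
m(3) = F(3) + f(1)·m(2) + f(2)·m(1) = 3/4 + 1/4·11/16 + 3/8·1/4 = 65/64
m(4) = F(4) + f(1)·m(3) + f(2)·m(2) + f(3)·m(1) = 7/8 + 1/4·65/64 + 3/8·11/16 + 1/8·1/4 = 363/256
m(5) = F(5) + f(1)·m(4) + f(2)·m(3) + f(3)·m(2) + f(4)·m(1) = 1 + 1/4·363/256 + 3/8·65/64 + 1/8·11/16 + 1/8·1/4 = 1897/1024
m(6) = F(6) + f(1)·m(5) + f(2)·m(4) + f(3)·m(3) + f(4)·m(2) + f(5)·m(1) = 1 + 1/4·1897/1024 + 3/8·363/256 + 1/8·65/64 + 1/8·11/16 + 1/8·1/4 = 9171/4096
E[N_6] = m(6) = 9171/4096

9171/4096


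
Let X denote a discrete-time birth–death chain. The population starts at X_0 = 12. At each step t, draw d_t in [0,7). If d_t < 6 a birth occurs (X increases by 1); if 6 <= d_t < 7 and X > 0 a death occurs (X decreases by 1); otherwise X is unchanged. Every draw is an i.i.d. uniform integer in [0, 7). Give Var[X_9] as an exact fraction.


X can drop by at most 1 per step and X_0 = 12 > T = 9, so X_t >= 12 − t >= 3 > 0 for every t <= 9: the floor at 0 (the 'and X > 0' condition) never binds. Hence X_9 = X_0 + Σ_{t<9} Y_t with i.i.d. increments Y_t = y(d_t) ∈ {+1, −1, 0}.
Outcome values over d=0..6: [1, 1, 1, 1, 1, 1, -1]
Σy = 5, Σy² = 7, M = 7
μ = 5/7 = 5/7,  σ² = 7/7 − (5/7)² = 24/49
Independent increments: Var[X_9] = 9·σ² = 9·(24/49) = 216/49

216/49


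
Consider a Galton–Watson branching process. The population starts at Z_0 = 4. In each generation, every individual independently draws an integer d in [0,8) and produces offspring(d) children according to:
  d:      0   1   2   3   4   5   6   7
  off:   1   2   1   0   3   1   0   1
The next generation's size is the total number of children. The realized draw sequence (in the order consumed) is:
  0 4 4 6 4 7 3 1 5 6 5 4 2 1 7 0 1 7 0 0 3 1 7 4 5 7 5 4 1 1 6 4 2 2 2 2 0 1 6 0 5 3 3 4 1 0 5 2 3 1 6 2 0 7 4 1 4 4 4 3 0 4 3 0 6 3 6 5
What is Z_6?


25

gen 0: Z_0=4, draws=[0, 4, 4, 6], offspring=[1, 3, 3, 0], Z_1=7
gen 1: Z_1=7, draws=[4, 7, 3, 1, 5, 6, 5], offspring=[3, 1, 0, 2, 1, 0, 1], Z_2=8
gen 2: Z_2=8, draws=[4, 2, 1, 7, 0, 1, 7, 0], offspring=[3, 1, 2, 1, 1, 2, 1, 1], Z_3=12
gen 3: Z_3=12, draws=[0, 3, 1, 7, 4, 5, 7, 5, 4, 1, 1, 6], offspring=[1, 0, 2, 1, 3, 1, 1, 1, 3, 2, 2, 0], Z_4=17
gen 4: Z_4=17, draws=[4, 2, 2, 2, 2, 0, 1, 6, 0, 5, 3, 3, 4, 1, 0, 5, 2], offspring=[3, 1, 1, 1, 1, 1, 2, 0, 1, 1, 0, 0, 3, 2, 1, 1, 1], Z_5=20
gen 5: Z_5=20, draws=[3, 1, 6, 2, 0, 7, 4, 1, 4, 4, 4, 3, 0, 4, 3, 0, 6, 3, 6, 5], offspring=[0, 2, 0, 1, 1, 1, 3, 2, 3, 3, 3, 0, 1, 3, 0, 1, 0, 0, 0, 1], Z_6=25


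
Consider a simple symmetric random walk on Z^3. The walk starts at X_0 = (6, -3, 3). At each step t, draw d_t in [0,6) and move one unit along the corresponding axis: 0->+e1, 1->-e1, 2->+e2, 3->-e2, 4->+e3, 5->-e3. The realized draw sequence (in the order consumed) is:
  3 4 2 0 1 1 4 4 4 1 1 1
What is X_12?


(2, -3, 7)

t=0: X=(6, -3, 3), d=3 → -e2, X_1=(6, -4, 3)
t=1: X=(6, -4, 3), d=4 → +e3, X_2=(6, -4, 4)
t=2: X=(6, -4, 4), d=2 → +e2, X_3=(6, -3, 4)
t=3: X=(6, -3, 4), d=0 → +e1, X_4=(7, -3, 4)
t=4: X=(7, -3, 4), d=1 → -e1, X_5=(6, -3, 4)
t=5: X=(6, -3, 4), d=1 → -e1, X_6=(5, -3, 4)
t=6: X=(5, -3, 4), d=4 → +e3, X_7=(5, -3, 5)
t=7: X=(5, -3, 5), d=4 → +e3, X_8=(5, -3, 6)
t=8: X=(5, -3, 6), d=4 → +e3, X_9=(5, -3, 7)
t=9: X=(5, -3, 7), d=1 → -e1, X_10=(4, -3, 7)
t=10: X=(4, -3, 7), d=1 → -e1, X_11=(3, -3, 7)
t=11: X=(3, -3, 7), d=1 → -e1, X_12=(2, -3, 7)


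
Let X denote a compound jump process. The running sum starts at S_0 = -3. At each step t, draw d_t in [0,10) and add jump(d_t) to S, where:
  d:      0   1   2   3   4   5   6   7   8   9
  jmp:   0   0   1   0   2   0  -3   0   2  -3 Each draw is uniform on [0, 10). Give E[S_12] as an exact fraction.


-21/5

Outcome values over d=0..9: [0, 0, 1, 0, 2, 0, -3, 0, 2, -3]
Σy = -1, Σy² = 27, M = 10
μ = -1/10 = -1/10,  σ² = 27/10 − (-1/10)² = 269/100
E[S_12] = -3 + 12·(-1/10) = -21/5


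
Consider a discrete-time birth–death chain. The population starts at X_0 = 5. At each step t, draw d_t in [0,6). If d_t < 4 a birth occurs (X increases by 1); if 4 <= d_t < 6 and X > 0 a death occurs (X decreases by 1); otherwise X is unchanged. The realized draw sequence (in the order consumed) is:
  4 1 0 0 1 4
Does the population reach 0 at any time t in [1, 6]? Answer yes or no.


no

t=0: X=5, d=4 → death, X_1=4
t=1: X=4, d=1 → birth, X_2=5
t=2: X=5, d=0 → birth, X_3=6
t=3: X=6, d=0 → birth, X_4=7
t=4: X=7, d=1 → birth, X_5=8
t=5: X=8, d=4 → death, X_6=7


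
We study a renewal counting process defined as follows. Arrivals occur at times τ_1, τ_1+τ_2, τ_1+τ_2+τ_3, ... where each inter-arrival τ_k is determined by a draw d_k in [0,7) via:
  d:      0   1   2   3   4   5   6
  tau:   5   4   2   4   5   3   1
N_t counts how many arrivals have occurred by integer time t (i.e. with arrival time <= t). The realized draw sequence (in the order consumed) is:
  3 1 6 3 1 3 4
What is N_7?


draw d_1=3: τ_1=4, arrival time A_1=4
draw d_2=1: τ_2=4, arrival time A_2=8
draw d_3=6: τ_3=1, arrival time A_3=9
draw d_4=3: τ_4=4, arrival time A_4=13
draw d_5=1: τ_5=4, arrival time A_5=17
draw d_6=3: τ_6=4, arrival time A_6=21
draw d_7=4: τ_7=5, arrival time A_7=26
N_t over t=0..7: 0:0 1:0 2:0 3:0 4:1 5:1 6:1 7:1

1


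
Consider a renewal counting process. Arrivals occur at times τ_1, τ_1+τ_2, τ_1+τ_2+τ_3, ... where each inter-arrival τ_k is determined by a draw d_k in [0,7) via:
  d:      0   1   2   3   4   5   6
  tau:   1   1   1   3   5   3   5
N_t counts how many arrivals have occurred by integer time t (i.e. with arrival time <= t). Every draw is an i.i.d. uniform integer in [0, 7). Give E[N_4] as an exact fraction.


Inter-arrival values over d=0..6: [1, 1, 1, 3, 5, 3, 5]
Each d has probability 1/7, so the pmf of τ is: f(1) = 3/7, f(3) = 2/7, f(5) = 2/7
Renewal equation for m(n) = E[N_n]: condition on τ_1 = k (if k <= n, one arrival plus a fresh copy on the remaining n−k steps): m(n) = F(n) + Σ_{k<=n} f(k)·m(n−k), where F(n) = P(τ <= n) and m(0) = 0
m(1) = F(1) = 3/7
m(2) = F(2) + f(1)·m(1) = 3/7 + 3/7·3/7 = 30/49
m(3) = F(3) + f(1)·m(2) = 5/7 + 3/7·30/49 = 335/343
m(4) = F(4) + f(1)·m(3) + f(3)·m(1) = 5/7 + 3/7·335/343 + 2/7·3/7 = 3014/2401
E[N_4] = m(4) = 3014/2401

3014/2401


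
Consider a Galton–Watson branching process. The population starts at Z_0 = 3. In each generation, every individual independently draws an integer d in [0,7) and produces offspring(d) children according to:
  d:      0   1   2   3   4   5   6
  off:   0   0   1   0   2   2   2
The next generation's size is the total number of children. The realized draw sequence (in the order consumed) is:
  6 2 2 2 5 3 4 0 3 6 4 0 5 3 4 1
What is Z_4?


gen 0: Z_0=3, draws=[6, 2, 2], offspring=[2, 1, 1], Z_1=4
gen 1: Z_1=4, draws=[2, 5, 3, 4], offspring=[1, 2, 0, 2], Z_2=5
gen 2: Z_2=5, draws=[0, 3, 6, 4, 0], offspring=[0, 0, 2, 2, 0], Z_3=4
gen 3: Z_3=4, draws=[5, 3, 4, 1], offspring=[2, 0, 2, 0], Z_4=4

4


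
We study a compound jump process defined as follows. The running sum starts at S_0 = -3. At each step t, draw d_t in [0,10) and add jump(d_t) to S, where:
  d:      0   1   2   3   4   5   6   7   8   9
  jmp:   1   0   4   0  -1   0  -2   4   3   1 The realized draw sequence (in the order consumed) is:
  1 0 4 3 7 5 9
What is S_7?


t=0: S=-3, d=1, jump=0, S_1=-3
t=1: S=-3, d=0, jump=1, S_2=-2
t=2: S=-2, d=4, jump=-1, S_3=-3
t=3: S=-3, d=3, jump=0, S_4=-3
t=4: S=-3, d=7, jump=4, S_5=1
t=5: S=1, d=5, jump=0, S_6=1
t=6: S=1, d=9, jump=1, S_7=2

2


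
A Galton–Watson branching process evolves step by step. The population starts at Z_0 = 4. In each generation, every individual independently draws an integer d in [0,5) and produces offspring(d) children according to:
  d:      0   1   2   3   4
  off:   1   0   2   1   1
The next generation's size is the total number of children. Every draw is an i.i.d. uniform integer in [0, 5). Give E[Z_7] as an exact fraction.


Outcome values over d=0..4: [1, 0, 2, 1, 1]
Σy = 5, Σy² = 7, M = 5
μ = 5/5 = 1,  σ² = 7/5 − (1)² = 2/5
E[Z_0] = 4
E[Z_1] = 1·E[Z_0] = 4
E[Z_2] = 1·E[Z_1] = 4
E[Z_3] = 1·E[Z_2] = 4
E[Z_4] = 1·E[Z_3] = 4
E[Z_5] = 1·E[Z_4] = 4
E[Z_6] = 1·E[Z_5] = 4
E[Z_7] = 1·E[Z_6] = 4

4


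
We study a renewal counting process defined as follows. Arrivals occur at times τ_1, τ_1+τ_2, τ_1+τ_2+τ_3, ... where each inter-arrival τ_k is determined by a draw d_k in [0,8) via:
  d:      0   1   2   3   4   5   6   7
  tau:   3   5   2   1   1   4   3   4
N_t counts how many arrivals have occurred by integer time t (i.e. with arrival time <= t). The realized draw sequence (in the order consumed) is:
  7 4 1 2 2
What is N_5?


2

draw d_1=7: τ_1=4, arrival time A_1=4
draw d_2=4: τ_2=1, arrival time A_2=5
draw d_3=1: τ_3=5, arrival time A_3=10
draw d_4=2: τ_4=2, arrival time A_4=12
draw d_5=2: τ_5=2, arrival time A_5=14
N_t over t=0..5: 0:0 1:0 2:0 3:0 4:1 5:2


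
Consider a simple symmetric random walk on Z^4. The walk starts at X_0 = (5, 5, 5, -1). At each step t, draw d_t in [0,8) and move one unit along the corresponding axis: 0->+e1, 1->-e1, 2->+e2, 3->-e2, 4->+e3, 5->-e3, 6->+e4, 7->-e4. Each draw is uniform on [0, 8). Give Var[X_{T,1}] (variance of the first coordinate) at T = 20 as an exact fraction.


5

Outcome values over d=0..7: [1, -1, 0, 0, 0, 0, 0, 0]
Σy = 0, Σy² = 2, M = 8
μ = 0/8 = 0,  σ² = 2/8 − (0)² = 1/4
Independent increments: Var[X_20] = 20·σ² = 20·(1/4) = 5


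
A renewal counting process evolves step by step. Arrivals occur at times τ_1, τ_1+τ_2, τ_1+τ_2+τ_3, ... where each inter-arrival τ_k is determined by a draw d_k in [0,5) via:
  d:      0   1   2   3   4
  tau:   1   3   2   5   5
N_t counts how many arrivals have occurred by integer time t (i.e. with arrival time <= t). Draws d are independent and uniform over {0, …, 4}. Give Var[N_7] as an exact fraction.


Inter-arrival values over d=0..4: [1, 3, 2, 5, 5]
Each d has probability 1/5, so the pmf of τ is: f(1) = 1/5, f(2) = 1/5, f(3) = 1/5, f(5) = 2/5
Let p_n(j) = P(N_n = j), with p_0 = [1]. Condition on τ_1: p_n(0) = P(τ > n), and for j >= 1, p_n(j) = Σ_{k<=n} f(k)·p_{n−k}(j−1)
p_1 = [4/5, 1/5]  (j = 0..1)
p_2 = [3/5, 9/25, 1/25]  (j = 0..2)
p_3 = [2/5, 12/25, 14/125, 1/125]  (j = 0..3)
p_4 = [2/5, 9/25, 26/125, 19/625, 1/625]  (j = 0..4)
p_5 = [0, 17/25, 6/25, 9/125, 24/3125, 1/3125]  (j = 0..5)
p_6 = [0, 12/25, 48/125, 14/125, 69/3125, 29/15625, 1/15625]  (j = 0..6)
p_7 = [0, 8/25, 56/125, 114/625, 134/3125, 98/15625, 34/78125, 1/78125]  (j = 0..7)
E[N_7] = Σ j·p_7(j) = 153811/78125;  E[N_7²] = Σ j²·p_7(j) = 360373/78125
Var[N_7] = 360373/78125 − (153811/78125)² = 4496316904/6103515625

4496316904/6103515625


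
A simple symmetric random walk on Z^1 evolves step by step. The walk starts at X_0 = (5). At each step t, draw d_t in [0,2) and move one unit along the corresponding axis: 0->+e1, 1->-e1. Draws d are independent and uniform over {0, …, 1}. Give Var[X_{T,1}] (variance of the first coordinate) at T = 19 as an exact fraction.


19

Outcome values over d=0..1: [1, -1]
Σy = 0, Σy² = 2, M = 2
μ = 0/2 = 0,  σ² = 2/2 − (0)² = 1
Independent increments: Var[X_19] = 19·σ² = 19·(1) = 19


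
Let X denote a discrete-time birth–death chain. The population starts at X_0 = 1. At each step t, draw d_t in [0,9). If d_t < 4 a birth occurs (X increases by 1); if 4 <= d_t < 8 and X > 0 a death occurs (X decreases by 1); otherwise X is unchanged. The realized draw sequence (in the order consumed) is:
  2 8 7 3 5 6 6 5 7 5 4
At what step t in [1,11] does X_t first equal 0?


t=0: X=1, d=2 → birth, X_1=2
t=1: X=2, d=8 → hold, X_2=2
t=2: X=2, d=7 → death, X_3=1
t=3: X=1, d=3 → birth, X_4=2
t=4: X=2, d=5 → death, X_5=1
t=5: X=1, d=6 → death, X_6=0
t=6: X=0, d=6 → hold, X_7=0
t=7: X=0, d=5 → hold, X_8=0
t=8: X=0, d=7 → hold, X_9=0
t=9: X=0, d=5 → hold, X_10=0
t=10: X=0, d=4 → hold, X_11=0

6


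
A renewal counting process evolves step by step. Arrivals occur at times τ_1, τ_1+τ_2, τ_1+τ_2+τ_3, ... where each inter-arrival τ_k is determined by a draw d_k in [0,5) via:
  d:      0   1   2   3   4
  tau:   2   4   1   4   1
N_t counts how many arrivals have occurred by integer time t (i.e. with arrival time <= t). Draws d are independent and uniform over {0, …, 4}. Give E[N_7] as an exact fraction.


Inter-arrival values over d=0..4: [2, 4, 1, 4, 1]
Each d has probability 1/5, so the pmf of τ is: f(1) = 2/5, f(2) = 1/5, f(4) = 2/5
Renewal equation for m(n) = E[N_n]: condition on τ_1 = k (if k <= n, one arrival plus a fresh copy on the remaining n−k steps): m(n) = F(n) + Σ_{k<=n} f(k)·m(n−k), where F(n) = P(τ <= n) and m(0) = 0
m(1) = F(1) = 2/5
m(2) = F(2) + f(1)·m(1) = 3/5 + 2/5·2/5 = 19/25
m(3) = F(3) + f(1)·m(2) + f(2)·m(1) = 3/5 + 2/5·19/25 + 1/5·2/5 = 123/125
m(4) = F(4) + f(1)·m(3) + f(2)·m(2) = 1 + 2/5·123/125 + 1/5·19/25 = 966/625
m(5) = F(5) + f(1)·m(4) + f(2)·m(3) + f(4)·m(1) = 1 + 2/5·966/625 + 1/5·123/125 + 2/5·2/5 = 6172/3125
m(6) = F(6) + f(1)·m(5) + f(2)·m(4) + f(4)·m(2) = 1 + 2/5·6172/3125 + 1/5·966/625 + 2/5·19/25 = 37549/15625
m(7) = F(7) + f(1)·m(6) + f(2)·m(5) + f(4)·m(3) = 1 + 2/5·37549/15625 + 1/5·6172/3125 + 2/5·123/125 = 214833/78125
E[N_7] = m(7) = 214833/78125

214833/78125


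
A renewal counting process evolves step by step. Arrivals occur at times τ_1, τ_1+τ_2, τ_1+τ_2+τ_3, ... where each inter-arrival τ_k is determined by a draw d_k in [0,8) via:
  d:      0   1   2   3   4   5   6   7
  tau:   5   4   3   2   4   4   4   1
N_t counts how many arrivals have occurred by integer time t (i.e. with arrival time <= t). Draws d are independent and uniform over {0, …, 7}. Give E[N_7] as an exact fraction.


3588985/2097152

Inter-arrival values over d=0..7: [5, 4, 3, 2, 4, 4, 4, 1]
Each d has probability 1/8, so the pmf of τ is: f(1) = 1/8, f(2) = 1/8, f(3) = 1/8, f(4) = 1/2, f(5) = 1/8
Renewal equation for m(n) = E[N_n]: condition on τ_1 = k (if k <= n, one arrival plus a fresh copy on the remaining n−k steps): m(n) = F(n) + Σ_{k<=n} f(k)·m(n−k), where F(n) = P(τ <= n) and m(0) = 0
m(1) = F(1) = 1/8
m(2) = F(2) + f(1)·m(1) = 1/4 + 1/8·1/8 = 17/64
m(3) = F(3) + f(1)·m(2) + f(2)·m(1) = 3/8 + 1/8·17/64 + 1/8·1/8 = 217/512
m(4) = F(4) + f(1)·m(3) + f(2)·m(2) + f(3)·m(1) = 7/8 + 1/8·217/512 + 1/8·17/64 + 1/8·1/8 = 4001/4096
m(5) = F(5) + f(1)·m(4) + f(2)·m(3) + f(3)·m(2) + f(4)·m(1) = 1 + 1/8·4001/4096 + 1/8·217/512 + 1/8·17/64 + 1/2·1/8 = 41641/32768
m(6) = F(6) + f(1)·m(5) + f(2)·m(4) + f(3)·m(3) + f(4)·m(2) + f(5)·m(1) = 1 + 1/8·41641/32768 + 1/8·4001/4096 + 1/8·217/512 + 1/2·17/64 + 1/8·1/8 = 388593/262144
m(7) = F(7) + f(1)·m(6) + f(2)·m(5) + f(3)·m(4) + f(4)·m(3) + f(5)·m(2) = 1 + 1/8·388593/262144 + 1/8·41641/32768 + 1/8·4001/4096 + 1/2·217/512 + 1/8·17/64 = 3588985/2097152
E[N_7] = m(7) = 3588985/2097152
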